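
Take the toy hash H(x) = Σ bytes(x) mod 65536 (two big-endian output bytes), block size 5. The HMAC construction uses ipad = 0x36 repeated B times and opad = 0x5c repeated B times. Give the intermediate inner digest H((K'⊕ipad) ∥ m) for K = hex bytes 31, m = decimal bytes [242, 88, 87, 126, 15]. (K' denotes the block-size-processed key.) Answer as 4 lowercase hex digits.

030d

Key hex bytes 31 is 1 byte ≤ B = 5; zero-pad to 5 bytes: K' = 31 00 00 00 00.
K' ⊕ ipad = 07 36 36 36 36.
Inner input = 07 36 36 36 36 ∥ f2 58 57 7e 0f.
Inner hash: sum = 7+54+54+54+54+242+88+87+126+15 = 781 → 03 0d.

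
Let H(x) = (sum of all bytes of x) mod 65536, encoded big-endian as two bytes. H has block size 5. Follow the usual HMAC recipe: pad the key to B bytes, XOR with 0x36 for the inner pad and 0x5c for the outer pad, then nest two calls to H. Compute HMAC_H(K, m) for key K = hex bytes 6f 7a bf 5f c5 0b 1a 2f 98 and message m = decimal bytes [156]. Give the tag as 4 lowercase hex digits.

025a

Key hex bytes 6f 7a bf 5f c5 0b 1a 2f 98 is 9 bytes > B = 5, so hash it first: H(key) = 03 b8, then zero-pad to 5 bytes: K' = 03 b8 00 00 00.
K' ⊕ ipad = 35 8e 36 36 36.  K' ⊕ opad = 5f e4 5c 5c 5c.
Inner input = (K'⊕ipad) ∥ m = 35 8e 36 36 36 ∥ 9c.
Inner hash: sum = 53+142+54+54+54+156 = 513 → 02 01.
Outer input = (K'⊕opad) ∥ inner = 5f e4 5c 5c 5c ∥ 02 01.
Outer hash (tag): sum = 95+228+92+92+92+2+1 = 602 → 02 5a.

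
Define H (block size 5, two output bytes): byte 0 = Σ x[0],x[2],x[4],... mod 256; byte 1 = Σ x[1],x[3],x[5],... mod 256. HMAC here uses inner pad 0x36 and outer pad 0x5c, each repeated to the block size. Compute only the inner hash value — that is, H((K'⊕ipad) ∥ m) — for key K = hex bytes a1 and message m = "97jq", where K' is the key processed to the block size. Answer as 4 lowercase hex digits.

ab0f

Key hex bytes a1 is 1 byte ≤ B = 5; zero-pad to 5 bytes: K' = a1 00 00 00 00.
K' ⊕ ipad = 97 36 36 36 36.
Inner input = 97 36 36 36 36 ∥ 39 37 6a 71.
Inner hash: even-index sum = 427 mod 256 = 171; odd-index sum = 271 mod 256 = 15 → ab 0f.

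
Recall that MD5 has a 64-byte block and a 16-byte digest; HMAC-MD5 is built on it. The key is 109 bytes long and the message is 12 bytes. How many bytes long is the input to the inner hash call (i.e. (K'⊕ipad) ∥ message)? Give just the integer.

76

Key is 109 > 64 bytes, so it is hashed to 16 bytes then zero-padded to 64: |K'| = 64.
Inner input = (K'⊕ipad) ∥ m → 64 + 12 = 76 bytes.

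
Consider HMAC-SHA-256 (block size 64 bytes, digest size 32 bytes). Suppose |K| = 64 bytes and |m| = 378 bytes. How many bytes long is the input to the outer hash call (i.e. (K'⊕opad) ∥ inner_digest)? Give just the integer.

Key is 64 ≤ 64 bytes, zero-padded: |K'| = 64.
Outer input = (K'⊕opad) ∥ H(inner) → 64 + 32 = 96 bytes.

96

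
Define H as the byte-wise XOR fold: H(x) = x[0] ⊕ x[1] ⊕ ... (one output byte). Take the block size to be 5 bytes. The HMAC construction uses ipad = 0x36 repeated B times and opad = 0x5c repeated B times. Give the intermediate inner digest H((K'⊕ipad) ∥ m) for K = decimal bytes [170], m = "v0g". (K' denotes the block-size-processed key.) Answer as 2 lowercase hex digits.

Key decimal bytes [170] = aa is 1 byte ≤ B = 5; zero-pad to 5 bytes: K' = aa 00 00 00 00.
K' ⊕ ipad = 9c 36 36 36 36.
Inner input = 9c 36 36 36 36 ∥ 76 30 67.
Inner hash: XOR 9c⊕36⊕36⊕36⊕36⊕76⊕30⊕67 = bd.

bd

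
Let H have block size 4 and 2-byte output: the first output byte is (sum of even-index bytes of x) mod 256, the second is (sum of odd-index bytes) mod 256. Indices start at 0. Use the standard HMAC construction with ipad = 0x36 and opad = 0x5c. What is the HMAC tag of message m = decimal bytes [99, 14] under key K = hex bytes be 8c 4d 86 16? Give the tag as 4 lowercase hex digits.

8912

Key hex bytes be 8c 4d 86 16 is 5 bytes > B = 4, so hash it first: H(key) = 21 12, then zero-pad to 4 bytes: K' = 21 12 00 00.
K' ⊕ ipad = 17 24 36 36.  K' ⊕ opad = 7d 4e 5c 5c.
Inner input = (K'⊕ipad) ∥ m = 17 24 36 36 ∥ 63 0e.
Inner hash: even-index sum = 176 mod 256 = 176; odd-index sum = 104 mod 256 = 104 → b0 68.
Outer input = (K'⊕opad) ∥ inner = 7d 4e 5c 5c ∥ b0 68.
Outer hash (tag): even-index sum = 393 mod 256 = 137; odd-index sum = 274 mod 256 = 18 → 89 12.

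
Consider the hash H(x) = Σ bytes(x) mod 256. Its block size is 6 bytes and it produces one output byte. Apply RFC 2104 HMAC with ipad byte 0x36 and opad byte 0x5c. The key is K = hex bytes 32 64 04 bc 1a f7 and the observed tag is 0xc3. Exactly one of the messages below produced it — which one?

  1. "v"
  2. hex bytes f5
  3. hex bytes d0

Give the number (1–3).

Key hex bytes 32 64 04 bc 1a f7 is exactly B = 6 bytes: K' = 32 64 04 bc 1a f7.
K' ⊕ ipad = 04 52 32 8a 2c c1; K' ⊕ opad = 6e 38 58 e0 46 ab.
m1: inner = H(04 52 32 8a 2c c1 76) = 75; tag = H(6e 38 58 e0 46 ab 75) = 44
m2: inner = H(04 52 32 8a 2c c1 f5) = f4; tag = H(6e 38 58 e0 46 ab f4) = c3 ← matches
m3: inner = H(04 52 32 8a 2c c1 d0) = cf; tag = H(6e 38 58 e0 46 ab cf) = 9e

2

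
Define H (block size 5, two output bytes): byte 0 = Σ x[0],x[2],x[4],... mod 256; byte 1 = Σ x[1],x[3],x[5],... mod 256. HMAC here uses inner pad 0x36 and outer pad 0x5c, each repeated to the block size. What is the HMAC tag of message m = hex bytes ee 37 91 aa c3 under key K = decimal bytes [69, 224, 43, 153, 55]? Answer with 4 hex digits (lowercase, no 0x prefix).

c2f3

Key decimal bytes [69, 224, 43, 153, 55] = 45 e0 2b 99 37 is exactly B = 5 bytes: K' = 45 e0 2b 99 37.
K' ⊕ ipad = 73 d6 1d af 01.  K' ⊕ opad = 19 bc 77 c5 6b.
Inner input = (K'⊕ipad) ∥ m = 73 d6 1d af 01 ∥ ee 37 91 aa c3.
Inner hash: even-index sum = 370 mod 256 = 114; odd-index sum = 967 mod 256 = 199 → 72 c7.
Outer input = (K'⊕opad) ∥ inner = 19 bc 77 c5 6b ∥ 72 c7.
Outer hash (tag): even-index sum = 450 mod 256 = 194; odd-index sum = 499 mod 256 = 243 → c2 f3.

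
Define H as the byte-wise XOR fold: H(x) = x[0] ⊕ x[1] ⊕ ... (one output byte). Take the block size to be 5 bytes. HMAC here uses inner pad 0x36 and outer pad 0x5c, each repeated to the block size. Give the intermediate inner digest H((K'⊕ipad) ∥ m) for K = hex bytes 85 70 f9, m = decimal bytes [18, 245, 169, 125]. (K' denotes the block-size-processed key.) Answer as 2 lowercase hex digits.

Key hex bytes 85 70 f9 is 3 bytes ≤ B = 5; zero-pad to 5 bytes: K' = 85 70 f9 00 00.
K' ⊕ ipad = b3 46 cf 36 36.
Inner input = b3 46 cf 36 36 ∥ 12 f5 a9 7d.
Inner hash: XOR b3⊕46⊕cf⊕36⊕36⊕12⊕f5⊕a9⊕7d = 09.

09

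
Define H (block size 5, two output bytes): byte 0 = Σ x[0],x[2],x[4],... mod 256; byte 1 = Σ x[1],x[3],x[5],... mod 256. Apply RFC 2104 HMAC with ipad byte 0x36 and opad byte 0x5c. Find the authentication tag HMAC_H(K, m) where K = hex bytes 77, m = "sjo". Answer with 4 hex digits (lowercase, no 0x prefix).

31cf

Key hex bytes 77 is 1 byte ≤ B = 5; zero-pad to 5 bytes: K' = 77 00 00 00 00.
K' ⊕ ipad = 41 36 36 36 36.  K' ⊕ opad = 2b 5c 5c 5c 5c.
Inner input = (K'⊕ipad) ∥ m = 41 36 36 36 36 ∥ 73 6a 6f.
Inner hash: even-index sum = 279 mod 256 = 23; odd-index sum = 334 mod 256 = 78 → 17 4e.
Outer input = (K'⊕opad) ∥ inner = 2b 5c 5c 5c 5c ∥ 17 4e.
Outer hash (tag): even-index sum = 305 mod 256 = 49; odd-index sum = 207 mod 256 = 207 → 31 cf.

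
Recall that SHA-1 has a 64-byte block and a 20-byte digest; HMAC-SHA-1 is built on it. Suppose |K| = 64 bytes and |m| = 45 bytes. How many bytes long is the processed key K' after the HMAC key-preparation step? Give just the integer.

64

Key is 64 ≤ 64 bytes, zero-padded: |K'| = 64.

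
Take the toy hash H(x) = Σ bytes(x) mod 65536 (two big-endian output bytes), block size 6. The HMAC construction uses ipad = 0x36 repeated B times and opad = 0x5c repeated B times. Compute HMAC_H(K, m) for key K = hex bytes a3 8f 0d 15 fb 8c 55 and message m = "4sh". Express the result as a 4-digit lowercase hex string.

025f

Key hex bytes a3 8f 0d 15 fb 8c 55 is 7 bytes > B = 6, so hash it first: H(key) = 03 30, then zero-pad to 6 bytes: K' = 03 30 00 00 00 00.
K' ⊕ ipad = 35 06 36 36 36 36.  K' ⊕ opad = 5f 6c 5c 5c 5c 5c.
Inner input = (K'⊕ipad) ∥ m = 35 06 36 36 36 36 ∥ 34 73 68.
Inner hash: sum = 53+6+54+54+54+54+52+115+104 = 546 → 02 22.
Outer input = (K'⊕opad) ∥ inner = 5f 6c 5c 5c 5c 5c ∥ 02 22.
Outer hash (tag): sum = 95+108+92+92+92+92+2+34 = 607 → 02 5f.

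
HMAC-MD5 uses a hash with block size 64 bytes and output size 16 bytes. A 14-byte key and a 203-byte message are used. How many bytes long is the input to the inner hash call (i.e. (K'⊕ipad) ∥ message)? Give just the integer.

Key is 14 ≤ 64 bytes, zero-padded: |K'| = 64.
Inner input = (K'⊕ipad) ∥ m → 64 + 203 = 267 bytes.

267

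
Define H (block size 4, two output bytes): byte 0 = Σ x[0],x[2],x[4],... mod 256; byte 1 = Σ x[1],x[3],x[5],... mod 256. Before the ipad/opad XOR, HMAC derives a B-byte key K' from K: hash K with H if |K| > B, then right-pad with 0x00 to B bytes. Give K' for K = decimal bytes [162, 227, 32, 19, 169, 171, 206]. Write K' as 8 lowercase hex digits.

39a10000

|K| = 7 > B = 4, so first hash the key.
H(K): even-index sum = 569 mod 256 = 57; odd-index sum = 417 mod 256 = 161 → 39 a1.
Zero-pad H(K) = 39 a1 to 4 bytes: K' = 39 a1 00 00.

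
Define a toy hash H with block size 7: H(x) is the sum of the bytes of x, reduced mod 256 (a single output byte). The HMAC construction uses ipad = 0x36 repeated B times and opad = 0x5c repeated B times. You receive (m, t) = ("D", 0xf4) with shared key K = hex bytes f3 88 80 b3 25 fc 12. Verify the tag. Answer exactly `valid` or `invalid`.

Key hex bytes f3 88 80 b3 25 fc 12 is exactly B = 7 bytes: K' = f3 88 80 b3 25 fc 12.
K' ⊕ ipad = c5 be b6 85 13 ca 24; K' ⊕ opad = af d4 dc ef 79 a0 4e.
Inner hash: sum = 197+190+182+133+19+202+36+68 = 1027; mod 256 = 3 → 03.
Outer hash (recomputed tag): sum = 175+212+220+239+121+160+78+3 = 1208; mod 256 = 184 → b8.
Recomputed tag = b8; claimed = f4 → mismatch.

invalid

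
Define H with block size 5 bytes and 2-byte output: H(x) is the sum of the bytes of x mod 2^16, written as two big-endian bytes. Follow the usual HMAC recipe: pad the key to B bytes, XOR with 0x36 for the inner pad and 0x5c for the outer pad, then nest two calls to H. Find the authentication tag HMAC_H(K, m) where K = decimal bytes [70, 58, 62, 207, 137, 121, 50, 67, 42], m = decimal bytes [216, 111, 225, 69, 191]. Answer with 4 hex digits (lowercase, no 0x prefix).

Key decimal bytes [70, 58, 62, 207, 137, 121, 50, 67, 42] = 46 3a 3e cf 89 79 32 43 2a is 9 bytes > B = 5, so hash it first: H(key) = 03 2e, then zero-pad to 5 bytes: K' = 03 2e 00 00 00.
K' ⊕ ipad = 35 18 36 36 36.  K' ⊕ opad = 5f 72 5c 5c 5c.
Inner input = (K'⊕ipad) ∥ m = 35 18 36 36 36 ∥ d8 6f e1 45 bf.
Inner hash: sum = 53+24+54+54+54+216+111+225+69+191 = 1051 → 04 1b.
Outer input = (K'⊕opad) ∥ inner = 5f 72 5c 5c 5c ∥ 04 1b.
Outer hash (tag): sum = 95+114+92+92+92+4+27 = 516 → 02 04.

0204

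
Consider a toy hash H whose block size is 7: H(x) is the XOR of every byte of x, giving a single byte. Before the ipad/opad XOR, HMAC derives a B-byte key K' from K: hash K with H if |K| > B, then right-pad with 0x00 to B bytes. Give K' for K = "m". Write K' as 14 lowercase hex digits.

6d000000000000

Key "m" = 6d is 1 byte ≤ B = 7; zero-pad to 7 bytes: K' = 6d 00 00 00 00 00 00.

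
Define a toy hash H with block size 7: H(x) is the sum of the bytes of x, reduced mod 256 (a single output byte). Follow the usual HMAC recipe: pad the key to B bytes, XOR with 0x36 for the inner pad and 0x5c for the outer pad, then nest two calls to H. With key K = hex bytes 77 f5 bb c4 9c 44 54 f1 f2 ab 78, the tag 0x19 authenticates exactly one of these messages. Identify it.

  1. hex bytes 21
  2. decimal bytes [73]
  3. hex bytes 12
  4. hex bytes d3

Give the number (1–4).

Key hex bytes 77 f5 bb c4 9c 44 54 f1 f2 ab 78 is 11 bytes > B = 7, so hash it first: H(key) = 25, then zero-pad to 7 bytes: K' = 25 00 00 00 00 00 00.
K' ⊕ ipad = 13 36 36 36 36 36 36; K' ⊕ opad = 79 5c 5c 5c 5c 5c 5c.
m1: inner = H(13 36 36 36 36 36 36 21) = 78; tag = H(79 5c 5c 5c 5c 5c 5c 78) = 19 ← matches
m2: inner = H(13 36 36 36 36 36 36 49) = a0; tag = H(79 5c 5c 5c 5c 5c 5c a0) = 41
m3: inner = H(13 36 36 36 36 36 36 12) = 69; tag = H(79 5c 5c 5c 5c 5c 5c 69) = 0a
m4: inner = H(13 36 36 36 36 36 36 d3) = 2a; tag = H(79 5c 5c 5c 5c 5c 5c 2a) = cb

1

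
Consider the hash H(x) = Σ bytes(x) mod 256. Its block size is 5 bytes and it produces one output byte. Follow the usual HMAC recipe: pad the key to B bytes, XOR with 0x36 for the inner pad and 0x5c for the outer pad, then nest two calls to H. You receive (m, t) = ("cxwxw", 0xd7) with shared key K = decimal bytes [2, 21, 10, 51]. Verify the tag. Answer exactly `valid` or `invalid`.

valid

Key decimal bytes [2, 21, 10, 51] = 02 15 0a 33 is 4 bytes ≤ B = 5; zero-pad to 5 bytes: K' = 02 15 0a 33 00.
K' ⊕ ipad = 34 23 3c 05 36; K' ⊕ opad = 5e 49 56 6f 5c.
Inner hash: sum = 52+35+60+5+54+99+120+119+120+119 = 783; mod 256 = 15 → 0f.
Outer hash (recomputed tag): sum = 94+73+86+111+92+15 = 471; mod 256 = 215 → d7.
Recomputed tag = d7; claimed = d7 → match.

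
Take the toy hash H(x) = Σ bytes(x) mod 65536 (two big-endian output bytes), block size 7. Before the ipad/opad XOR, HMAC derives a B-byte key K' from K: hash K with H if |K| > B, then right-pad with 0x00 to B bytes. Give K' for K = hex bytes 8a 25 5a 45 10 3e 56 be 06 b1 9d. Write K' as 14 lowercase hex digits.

04040000000000

|K| = 11 > B = 7, so first hash the key.
H(K): sum = 138+37+90+69+16+62+86+190+6+177+157 = 1028 → 04 04.
Zero-pad H(K) = 04 04 to 7 bytes: K' = 04 04 00 00 00 00 00.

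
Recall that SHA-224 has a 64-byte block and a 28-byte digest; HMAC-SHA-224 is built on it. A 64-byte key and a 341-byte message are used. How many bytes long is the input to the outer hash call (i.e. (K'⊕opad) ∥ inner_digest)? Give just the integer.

92

Key is 64 ≤ 64 bytes, zero-padded: |K'| = 64.
Outer input = (K'⊕opad) ∥ H(inner) → 64 + 28 = 92 bytes.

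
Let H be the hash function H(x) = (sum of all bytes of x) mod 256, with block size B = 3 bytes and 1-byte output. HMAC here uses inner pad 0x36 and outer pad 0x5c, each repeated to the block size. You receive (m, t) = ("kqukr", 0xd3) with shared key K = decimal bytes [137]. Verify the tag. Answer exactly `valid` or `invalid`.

invalid

Key decimal bytes [137] = 89 is 1 byte ≤ B = 3; zero-pad to 3 bytes: K' = 89 00 00.
K' ⊕ ipad = bf 36 36; K' ⊕ opad = d5 5c 5c.
Inner hash: sum = 191+54+54+107+113+117+107+114 = 857; mod 256 = 89 → 59.
Outer hash (recomputed tag): sum = 213+92+92+89 = 486; mod 256 = 230 → e6.
Recomputed tag = e6; claimed = d3 → mismatch.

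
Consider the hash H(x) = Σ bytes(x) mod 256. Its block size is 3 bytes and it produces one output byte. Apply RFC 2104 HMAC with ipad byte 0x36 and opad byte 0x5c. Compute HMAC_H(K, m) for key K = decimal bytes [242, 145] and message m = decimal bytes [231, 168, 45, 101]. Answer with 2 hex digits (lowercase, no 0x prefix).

99

Key decimal bytes [242, 145] = f2 91 is 2 bytes ≤ B = 3; zero-pad to 3 bytes: K' = f2 91 00.
K' ⊕ ipad = c4 a7 36.  K' ⊕ opad = ae cd 5c.
Inner input = (K'⊕ipad) ∥ m = c4 a7 36 ∥ e7 a8 2d 65.
Inner hash: sum = 196+167+54+231+168+45+101 = 962; mod 256 = 194 → c2.
Outer input = (K'⊕opad) ∥ inner = ae cd 5c ∥ c2.
Outer hash (tag): sum = 174+205+92+194 = 665; mod 256 = 153 → 99.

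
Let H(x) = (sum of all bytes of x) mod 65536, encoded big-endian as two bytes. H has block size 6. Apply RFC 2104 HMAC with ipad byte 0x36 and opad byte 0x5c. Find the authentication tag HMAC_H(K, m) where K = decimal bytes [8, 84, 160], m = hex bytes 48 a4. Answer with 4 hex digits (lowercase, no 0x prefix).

0332

Key decimal bytes [8, 84, 160] = 08 54 a0 is 3 bytes ≤ B = 6; zero-pad to 6 bytes: K' = 08 54 a0 00 00 00.
K' ⊕ ipad = 3e 62 96 36 36 36.  K' ⊕ opad = 54 08 fc 5c 5c 5c.
Inner input = (K'⊕ipad) ∥ m = 3e 62 96 36 36 36 ∥ 48 a4.
Inner hash: sum = 62+98+150+54+54+54+72+164 = 708 → 02 c4.
Outer input = (K'⊕opad) ∥ inner = 54 08 fc 5c 5c 5c ∥ 02 c4.
Outer hash (tag): sum = 84+8+252+92+92+92+2+196 = 818 → 03 32.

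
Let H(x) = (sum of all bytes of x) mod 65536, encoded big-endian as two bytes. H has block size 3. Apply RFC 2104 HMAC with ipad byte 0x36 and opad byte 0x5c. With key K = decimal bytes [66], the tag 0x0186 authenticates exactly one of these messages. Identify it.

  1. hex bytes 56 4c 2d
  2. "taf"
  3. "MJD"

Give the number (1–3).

Key decimal bytes [66] = 42 is 1 byte ≤ B = 3; zero-pad to 3 bytes: K' = 42 00 00.
K' ⊕ ipad = 74 36 36; K' ⊕ opad = 1e 5c 5c.
m1: inner = H(74 36 36 56 4c 2d) = 01 af; tag = H(1e 5c 5c 01 af) = 0186 ← matches
m2: inner = H(74 36 36 74 61 66) = 02 1b; tag = H(1e 5c 5c 02 1b) = 00f3
m3: inner = H(74 36 36 4d 4a 44) = 01 bb; tag = H(1e 5c 5c 01 bb) = 0192

1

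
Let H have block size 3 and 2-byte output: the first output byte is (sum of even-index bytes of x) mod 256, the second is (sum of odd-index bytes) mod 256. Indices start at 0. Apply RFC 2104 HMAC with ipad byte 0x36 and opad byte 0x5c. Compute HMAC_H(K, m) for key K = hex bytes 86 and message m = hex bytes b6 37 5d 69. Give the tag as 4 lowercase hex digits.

7fe2

Key hex bytes 86 is 1 byte ≤ B = 3; zero-pad to 3 bytes: K' = 86 00 00.
K' ⊕ ipad = b0 36 36.  K' ⊕ opad = da 5c 5c.
Inner input = (K'⊕ipad) ∥ m = b0 36 36 ∥ b6 37 5d 69.
Inner hash: even-index sum = 390 mod 256 = 134; odd-index sum = 329 mod 256 = 73 → 86 49.
Outer input = (K'⊕opad) ∥ inner = da 5c 5c ∥ 86 49.
Outer hash (tag): even-index sum = 383 mod 256 = 127; odd-index sum = 226 mod 256 = 226 → 7f e2.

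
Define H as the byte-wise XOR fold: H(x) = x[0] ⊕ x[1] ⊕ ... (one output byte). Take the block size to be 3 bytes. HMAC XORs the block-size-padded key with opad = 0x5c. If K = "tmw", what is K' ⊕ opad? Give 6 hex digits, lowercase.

Key "tmw" = 74 6d 77 is exactly B = 3 bytes: K' = 74 6d 77.
XOR each byte with 0x5c: 74⊕5c=28, 6d⊕5c=31, 77⊕5c=2b.

28312b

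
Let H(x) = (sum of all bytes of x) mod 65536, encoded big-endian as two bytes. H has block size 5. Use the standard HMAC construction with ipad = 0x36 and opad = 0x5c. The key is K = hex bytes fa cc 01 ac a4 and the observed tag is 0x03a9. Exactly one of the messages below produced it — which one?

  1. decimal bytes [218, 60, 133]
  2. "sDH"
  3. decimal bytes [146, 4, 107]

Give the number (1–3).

3

Key hex bytes fa cc 01 ac a4 is exactly B = 5 bytes: K' = fa cc 01 ac a4.
K' ⊕ ipad = cc fa 37 9a 92; K' ⊕ opad = a6 90 5d f0 f8.
m1: inner = H(cc fa 37 9a 92 da 3c 85) = 04 c4; tag = H(a6 90 5d f0 f8 04 c4) = 0443
m2: inner = H(cc fa 37 9a 92 73 44 48) = 04 28; tag = H(a6 90 5d f0 f8 04 28) = 03a7
m3: inner = H(cc fa 37 9a 92 92 04 6b) = 04 2a; tag = H(a6 90 5d f0 f8 04 2a) = 03a9 ← matches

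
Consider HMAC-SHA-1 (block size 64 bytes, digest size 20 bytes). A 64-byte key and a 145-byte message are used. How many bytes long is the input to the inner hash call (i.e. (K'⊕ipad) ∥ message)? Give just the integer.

Key is 64 ≤ 64 bytes, zero-padded: |K'| = 64.
Inner input = (K'⊕ipad) ∥ m → 64 + 145 = 209 bytes.

209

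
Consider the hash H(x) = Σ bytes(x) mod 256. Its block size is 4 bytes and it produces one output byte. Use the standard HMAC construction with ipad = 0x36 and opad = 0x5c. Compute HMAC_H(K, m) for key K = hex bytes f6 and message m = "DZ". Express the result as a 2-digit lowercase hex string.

Key hex bytes f6 is 1 byte ≤ B = 4; zero-pad to 4 bytes: K' = f6 00 00 00.
K' ⊕ ipad = c0 36 36 36.  K' ⊕ opad = aa 5c 5c 5c.
Inner input = (K'⊕ipad) ∥ m = c0 36 36 36 ∥ 44 5a.
Inner hash: sum = 192+54+54+54+68+90 = 512; mod 256 = 0 → 00.
Outer input = (K'⊕opad) ∥ inner = aa 5c 5c 5c ∥ 00.
Outer hash (tag): sum = 170+92+92+92+0 = 446; mod 256 = 190 → be.

be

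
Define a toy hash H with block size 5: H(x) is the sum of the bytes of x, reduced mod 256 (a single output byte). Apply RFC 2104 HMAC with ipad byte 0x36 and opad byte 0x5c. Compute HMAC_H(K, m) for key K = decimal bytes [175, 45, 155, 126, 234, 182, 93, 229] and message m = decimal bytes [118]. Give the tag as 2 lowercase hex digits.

Key decimal bytes [175, 45, 155, 126, 234, 182, 93, 229] = af 2d 9b 7e ea b6 5d e5 is 8 bytes > B = 5, so hash it first: H(key) = d7, then zero-pad to 5 bytes: K' = d7 00 00 00 00.
K' ⊕ ipad = e1 36 36 36 36.  K' ⊕ opad = 8b 5c 5c 5c 5c.
Inner input = (K'⊕ipad) ∥ m = e1 36 36 36 36 ∥ 76.
Inner hash: sum = 225+54+54+54+54+118 = 559; mod 256 = 47 → 2f.
Outer input = (K'⊕opad) ∥ inner = 8b 5c 5c 5c 5c ∥ 2f.
Outer hash (tag): sum = 139+92+92+92+92+47 = 554; mod 256 = 42 → 2a.

2a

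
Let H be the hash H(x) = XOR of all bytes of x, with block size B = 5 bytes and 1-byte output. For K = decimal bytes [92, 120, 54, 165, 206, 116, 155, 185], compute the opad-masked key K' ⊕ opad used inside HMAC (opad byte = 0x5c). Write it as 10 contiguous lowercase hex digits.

Key decimal bytes [92, 120, 54, 165, 206, 116, 155, 185] = 5c 78 36 a5 ce 74 9b b9 is 8 bytes > B = 5, so hash it first: H(key) = 2f, then zero-pad to 5 bytes: K' = 2f 00 00 00 00.
XOR each byte with 0x5c: 2f⊕5c=73, 00⊕5c=5c, 00⊕5c=5c, 00⊕5c=5c, 00⊕5c=5c.

735c5c5c5c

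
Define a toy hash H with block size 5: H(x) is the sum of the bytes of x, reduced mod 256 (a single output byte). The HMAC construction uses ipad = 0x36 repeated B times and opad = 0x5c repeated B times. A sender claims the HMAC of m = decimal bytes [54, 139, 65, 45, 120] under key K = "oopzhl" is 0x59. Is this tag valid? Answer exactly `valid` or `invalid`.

Key "oopzhl" = 6f 6f 70 7a 68 6c is 6 bytes > B = 5, so hash it first: H(key) = 9c, then zero-pad to 5 bytes: K' = 9c 00 00 00 00.
K' ⊕ ipad = aa 36 36 36 36; K' ⊕ opad = c0 5c 5c 5c 5c.
Inner hash: sum = 170+54+54+54+54+54+139+65+45+120 = 809; mod 256 = 41 → 29.
Outer hash (recomputed tag): sum = 192+92+92+92+92+41 = 601; mod 256 = 89 → 59.
Recomputed tag = 59; claimed = 59 → match.

valid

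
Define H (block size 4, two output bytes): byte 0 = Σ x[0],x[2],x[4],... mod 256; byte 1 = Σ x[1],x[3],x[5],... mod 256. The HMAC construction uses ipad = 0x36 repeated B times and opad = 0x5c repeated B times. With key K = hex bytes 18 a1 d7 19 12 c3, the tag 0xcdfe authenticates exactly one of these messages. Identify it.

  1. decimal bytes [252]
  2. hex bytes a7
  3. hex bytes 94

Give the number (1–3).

2

Key hex bytes 18 a1 d7 19 12 c3 is 6 bytes > B = 4, so hash it first: H(key) = 01 7d, then zero-pad to 4 bytes: K' = 01 7d 00 00.
K' ⊕ ipad = 37 4b 36 36; K' ⊕ opad = 5d 21 5c 5c.
m1: inner = H(37 4b 36 36 fc) = 69 81; tag = H(5d 21 5c 5c 69 81) = 22fe
m2: inner = H(37 4b 36 36 a7) = 14 81; tag = H(5d 21 5c 5c 14 81) = cdfe ← matches
m3: inner = H(37 4b 36 36 94) = 01 81; tag = H(5d 21 5c 5c 01 81) = bafe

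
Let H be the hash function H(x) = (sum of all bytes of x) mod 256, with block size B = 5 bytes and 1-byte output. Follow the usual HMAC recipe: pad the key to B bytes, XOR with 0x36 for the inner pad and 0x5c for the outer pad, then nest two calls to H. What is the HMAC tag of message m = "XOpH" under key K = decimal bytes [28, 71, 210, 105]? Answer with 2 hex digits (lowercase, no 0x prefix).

Key decimal bytes [28, 71, 210, 105] = 1c 47 d2 69 is 4 bytes ≤ B = 5; zero-pad to 5 bytes: K' = 1c 47 d2 69 00.
K' ⊕ ipad = 2a 71 e4 5f 36.  K' ⊕ opad = 40 1b 8e 35 5c.
Inner input = (K'⊕ipad) ∥ m = 2a 71 e4 5f 36 ∥ 58 4f 70 48.
Inner hash: sum = 42+113+228+95+54+88+79+112+72 = 883; mod 256 = 115 → 73.
Outer input = (K'⊕opad) ∥ inner = 40 1b 8e 35 5c ∥ 73.
Outer hash (tag): sum = 64+27+142+53+92+115 = 493; mod 256 = 237 → ed.

ed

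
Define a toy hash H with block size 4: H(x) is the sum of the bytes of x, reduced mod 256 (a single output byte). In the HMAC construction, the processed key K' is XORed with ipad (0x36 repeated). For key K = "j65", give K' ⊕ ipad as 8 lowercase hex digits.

5c000336

Key "j65" = 6a 36 35 is 3 bytes ≤ B = 4; zero-pad to 4 bytes: K' = 6a 36 35 00.
XOR each byte with 0x36: 6a⊕36=5c, 36⊕36=00, 35⊕36=03, 00⊕36=36.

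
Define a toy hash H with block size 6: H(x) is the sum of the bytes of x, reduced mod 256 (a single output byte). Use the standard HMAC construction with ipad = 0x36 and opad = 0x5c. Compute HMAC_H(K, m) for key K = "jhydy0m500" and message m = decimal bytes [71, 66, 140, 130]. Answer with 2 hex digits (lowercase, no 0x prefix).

Key "jhydy0m500" = 6a 68 79 64 79 30 6d 35 30 30 is 10 bytes > B = 6, so hash it first: H(key) = 5a, then zero-pad to 6 bytes: K' = 5a 00 00 00 00 00.
K' ⊕ ipad = 6c 36 36 36 36 36.  K' ⊕ opad = 06 5c 5c 5c 5c 5c.
Inner input = (K'⊕ipad) ∥ m = 6c 36 36 36 36 36 ∥ 47 42 8c 82.
Inner hash: sum = 108+54+54+54+54+54+71+66+140+130 = 785; mod 256 = 17 → 11.
Outer input = (K'⊕opad) ∥ inner = 06 5c 5c 5c 5c 5c ∥ 11.
Outer hash (tag): sum = 6+92+92+92+92+92+17 = 483; mod 256 = 227 → e3.

e3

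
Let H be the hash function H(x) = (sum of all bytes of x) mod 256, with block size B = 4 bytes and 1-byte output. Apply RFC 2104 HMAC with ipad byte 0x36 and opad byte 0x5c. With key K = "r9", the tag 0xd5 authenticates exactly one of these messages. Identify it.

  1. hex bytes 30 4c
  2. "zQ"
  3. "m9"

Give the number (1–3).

Key "r9" = 72 39 is 2 bytes ≤ B = 4; zero-pad to 4 bytes: K' = 72 39 00 00.
K' ⊕ ipad = 44 0f 36 36; K' ⊕ opad = 2e 65 5c 5c.
m1: inner = H(44 0f 36 36 30 4c) = 3b; tag = H(2e 65 5c 5c 3b) = 86
m2: inner = H(44 0f 36 36 7a 51) = 8a; tag = H(2e 65 5c 5c 8a) = d5 ← matches
m3: inner = H(44 0f 36 36 6d 39) = 65; tag = H(2e 65 5c 5c 65) = b0

2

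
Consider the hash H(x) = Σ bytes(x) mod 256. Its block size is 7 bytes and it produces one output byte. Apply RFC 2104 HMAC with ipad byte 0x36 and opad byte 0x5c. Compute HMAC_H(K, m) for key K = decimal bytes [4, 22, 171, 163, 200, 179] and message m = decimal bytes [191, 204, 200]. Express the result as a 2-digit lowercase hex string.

07

Key decimal bytes [4, 22, 171, 163, 200, 179] = 04 16 ab a3 c8 b3 is 6 bytes ≤ B = 7; zero-pad to 7 bytes: K' = 04 16 ab a3 c8 b3 00.
K' ⊕ ipad = 32 20 9d 95 fe 85 36.  K' ⊕ opad = 58 4a f7 ff 94 ef 5c.
Inner input = (K'⊕ipad) ∥ m = 32 20 9d 95 fe 85 36 ∥ bf cc c8.
Inner hash: sum = 50+32+157+149+254+133+54+191+204+200 = 1424; mod 256 = 144 → 90.
Outer input = (K'⊕opad) ∥ inner = 58 4a f7 ff 94 ef 5c ∥ 90.
Outer hash (tag): sum = 88+74+247+255+148+239+92+144 = 1287; mod 256 = 7 → 07.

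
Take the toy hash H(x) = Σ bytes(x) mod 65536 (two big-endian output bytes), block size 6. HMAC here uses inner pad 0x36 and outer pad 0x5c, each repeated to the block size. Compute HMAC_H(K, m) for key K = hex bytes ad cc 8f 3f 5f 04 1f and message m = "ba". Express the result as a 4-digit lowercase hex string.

0333

Key hex bytes ad cc 8f 3f 5f 04 1f is 7 bytes > B = 6, so hash it first: H(key) = 02 c9, then zero-pad to 6 bytes: K' = 02 c9 00 00 00 00.
K' ⊕ ipad = 34 ff 36 36 36 36.  K' ⊕ opad = 5e 95 5c 5c 5c 5c.
Inner input = (K'⊕ipad) ∥ m = 34 ff 36 36 36 36 ∥ 62 61.
Inner hash: sum = 52+255+54+54+54+54+98+97 = 718 → 02 ce.
Outer input = (K'⊕opad) ∥ inner = 5e 95 5c 5c 5c 5c ∥ 02 ce.
Outer hash (tag): sum = 94+149+92+92+92+92+2+206 = 819 → 03 33.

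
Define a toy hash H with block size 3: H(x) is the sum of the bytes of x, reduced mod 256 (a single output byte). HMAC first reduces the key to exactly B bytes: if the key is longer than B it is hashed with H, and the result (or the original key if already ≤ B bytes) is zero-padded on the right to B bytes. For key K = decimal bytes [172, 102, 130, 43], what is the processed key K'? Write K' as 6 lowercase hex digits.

|K| = 4 > B = 3, so first hash the key.
H(K): sum = 172+102+130+43 = 447; mod 256 = 191 → bf.
Zero-pad H(K) = bf to 3 bytes: K' = bf 00 00.

bf0000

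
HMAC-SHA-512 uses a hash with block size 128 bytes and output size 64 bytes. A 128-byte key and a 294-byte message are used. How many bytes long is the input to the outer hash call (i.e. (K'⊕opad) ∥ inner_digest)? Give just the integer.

192

Key is 128 ≤ 128 bytes, zero-padded: |K'| = 128.
Outer input = (K'⊕opad) ∥ H(inner) → 128 + 64 = 192 bytes.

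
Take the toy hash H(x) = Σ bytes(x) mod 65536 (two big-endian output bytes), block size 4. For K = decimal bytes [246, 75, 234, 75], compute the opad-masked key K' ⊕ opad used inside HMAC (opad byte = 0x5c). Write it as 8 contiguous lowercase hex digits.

Key decimal bytes [246, 75, 234, 75] = f6 4b ea 4b is exactly B = 4 bytes: K' = f6 4b ea 4b.
XOR each byte with 0x5c: f6⊕5c=aa, 4b⊕5c=17, ea⊕5c=b6, 4b⊕5c=17.

aa17b617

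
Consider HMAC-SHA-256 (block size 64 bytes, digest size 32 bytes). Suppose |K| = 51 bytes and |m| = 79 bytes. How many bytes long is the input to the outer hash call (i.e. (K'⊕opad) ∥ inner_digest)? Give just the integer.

96

Key is 51 ≤ 64 bytes, zero-padded: |K'| = 64.
Outer input = (K'⊕opad) ∥ H(inner) → 64 + 32 = 96 bytes.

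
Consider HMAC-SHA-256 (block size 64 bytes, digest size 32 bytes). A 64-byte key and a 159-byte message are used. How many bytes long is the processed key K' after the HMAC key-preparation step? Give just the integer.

64

Key is 64 ≤ 64 bytes, zero-padded: |K'| = 64.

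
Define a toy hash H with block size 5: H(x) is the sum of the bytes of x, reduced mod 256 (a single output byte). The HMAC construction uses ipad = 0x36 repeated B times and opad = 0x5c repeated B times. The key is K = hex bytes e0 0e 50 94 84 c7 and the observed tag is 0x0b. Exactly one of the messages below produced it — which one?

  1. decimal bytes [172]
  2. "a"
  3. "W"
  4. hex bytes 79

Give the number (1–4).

Key hex bytes e0 0e 50 94 84 c7 is 6 bytes > B = 5, so hash it first: H(key) = 1d, then zero-pad to 5 bytes: K' = 1d 00 00 00 00.
K' ⊕ ipad = 2b 36 36 36 36; K' ⊕ opad = 41 5c 5c 5c 5c.
m1: inner = H(2b 36 36 36 36 ac) = af; tag = H(41 5c 5c 5c 5c af) = 60
m2: inner = H(2b 36 36 36 36 61) = 64; tag = H(41 5c 5c 5c 5c 64) = 15
m3: inner = H(2b 36 36 36 36 57) = 5a; tag = H(41 5c 5c 5c 5c 5a) = 0b ← matches
m4: inner = H(2b 36 36 36 36 79) = 7c; tag = H(41 5c 5c 5c 5c 7c) = 2d

3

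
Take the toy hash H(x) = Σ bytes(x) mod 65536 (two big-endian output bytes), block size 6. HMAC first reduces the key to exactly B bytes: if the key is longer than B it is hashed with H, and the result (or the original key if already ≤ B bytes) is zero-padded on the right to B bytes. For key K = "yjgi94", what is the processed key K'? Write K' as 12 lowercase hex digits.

Key "yjgi94" = 79 6a 67 69 39 34 is exactly B = 6 bytes: K' = 79 6a 67 69 39 34.

796a67693934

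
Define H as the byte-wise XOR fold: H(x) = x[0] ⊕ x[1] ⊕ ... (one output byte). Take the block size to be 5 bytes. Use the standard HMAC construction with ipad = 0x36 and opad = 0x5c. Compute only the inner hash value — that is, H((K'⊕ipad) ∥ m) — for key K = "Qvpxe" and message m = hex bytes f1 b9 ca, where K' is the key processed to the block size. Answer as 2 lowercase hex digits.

Key "Qvpxe" = 51 76 70 78 65 is exactly B = 5 bytes: K' = 51 76 70 78 65.
K' ⊕ ipad = 67 40 46 4e 53.
Inner input = 67 40 46 4e 53 ∥ f1 b9 ca.
Inner hash: XOR 67⊕40⊕46⊕4e⊕53⊕f1⊕b9⊕ca = fe.

fe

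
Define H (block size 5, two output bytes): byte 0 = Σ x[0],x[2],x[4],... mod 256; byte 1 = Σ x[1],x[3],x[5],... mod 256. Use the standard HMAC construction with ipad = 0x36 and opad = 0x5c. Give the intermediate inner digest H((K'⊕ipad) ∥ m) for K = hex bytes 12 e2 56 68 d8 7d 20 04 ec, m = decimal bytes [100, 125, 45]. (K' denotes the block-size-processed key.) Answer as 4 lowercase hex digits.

63c4

Key hex bytes 12 e2 56 68 d8 7d 20 04 ec is 9 bytes > B = 5, so hash it first: H(key) = 4c cb, then zero-pad to 5 bytes: K' = 4c cb 00 00 00.
K' ⊕ ipad = 7a fd 36 36 36.
Inner input = 7a fd 36 36 36 ∥ 64 7d 2d.
Inner hash: even-index sum = 355 mod 256 = 99; odd-index sum = 452 mod 256 = 196 → 63 c4.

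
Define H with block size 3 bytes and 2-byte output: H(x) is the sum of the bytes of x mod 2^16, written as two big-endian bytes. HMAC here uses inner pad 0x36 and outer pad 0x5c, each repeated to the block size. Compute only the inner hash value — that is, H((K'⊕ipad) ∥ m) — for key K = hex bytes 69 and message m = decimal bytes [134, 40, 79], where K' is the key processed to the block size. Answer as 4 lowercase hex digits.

Key hex bytes 69 is 1 byte ≤ B = 3; zero-pad to 3 bytes: K' = 69 00 00.
K' ⊕ ipad = 5f 36 36.
Inner input = 5f 36 36 ∥ 86 28 4f.
Inner hash: sum = 95+54+54+134+40+79 = 456 → 01 c8.

01c8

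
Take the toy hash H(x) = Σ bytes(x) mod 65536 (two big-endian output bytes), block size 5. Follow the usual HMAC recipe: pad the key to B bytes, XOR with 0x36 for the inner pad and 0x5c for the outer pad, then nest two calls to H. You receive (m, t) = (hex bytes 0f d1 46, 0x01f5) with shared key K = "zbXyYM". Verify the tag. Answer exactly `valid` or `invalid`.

Key "zbXyYM" = 7a 62 58 79 59 4d is 6 bytes > B = 5, so hash it first: H(key) = 02 53, then zero-pad to 5 bytes: K' = 02 53 00 00 00.
K' ⊕ ipad = 34 65 36 36 36; K' ⊕ opad = 5e 0f 5c 5c 5c.
Inner hash: sum = 52+101+54+54+54+15+209+70 = 609 → 02 61.
Outer hash (recomputed tag): sum = 94+15+92+92+92+2+97 = 484 → 01 e4.
Recomputed tag = 01e4; claimed = 01f5 → mismatch.

invalid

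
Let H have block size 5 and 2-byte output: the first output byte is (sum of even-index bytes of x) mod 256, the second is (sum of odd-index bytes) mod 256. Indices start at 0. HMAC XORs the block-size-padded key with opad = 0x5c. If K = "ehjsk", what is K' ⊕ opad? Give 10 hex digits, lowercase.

Key "ehjsk" = 65 68 6a 73 6b is exactly B = 5 bytes: K' = 65 68 6a 73 6b.
XOR each byte with 0x5c: 65⊕5c=39, 68⊕5c=34, 6a⊕5c=36, 73⊕5c=2f, 6b⊕5c=37.

3934362f37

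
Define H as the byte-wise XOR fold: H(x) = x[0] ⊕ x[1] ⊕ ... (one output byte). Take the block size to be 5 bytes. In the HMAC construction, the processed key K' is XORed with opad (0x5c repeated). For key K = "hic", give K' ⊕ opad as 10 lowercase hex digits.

Key "hic" = 68 69 63 is 3 bytes ≤ B = 5; zero-pad to 5 bytes: K' = 68 69 63 00 00.
XOR each byte with 0x5c: 68⊕5c=34, 69⊕5c=35, 63⊕5c=3f, 00⊕5c=5c, 00⊕5c=5c.

34353f5c5c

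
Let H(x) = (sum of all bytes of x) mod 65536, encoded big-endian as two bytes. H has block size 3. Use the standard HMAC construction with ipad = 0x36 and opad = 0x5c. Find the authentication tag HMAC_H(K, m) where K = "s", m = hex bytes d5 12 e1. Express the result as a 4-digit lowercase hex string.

0162

Key "s" = 73 is 1 byte ≤ B = 3; zero-pad to 3 bytes: K' = 73 00 00.
K' ⊕ ipad = 45 36 36.  K' ⊕ opad = 2f 5c 5c.
Inner input = (K'⊕ipad) ∥ m = 45 36 36 ∥ d5 12 e1.
Inner hash: sum = 69+54+54+213+18+225 = 633 → 02 79.
Outer input = (K'⊕opad) ∥ inner = 2f 5c 5c ∥ 02 79.
Outer hash (tag): sum = 47+92+92+2+121 = 354 → 01 62.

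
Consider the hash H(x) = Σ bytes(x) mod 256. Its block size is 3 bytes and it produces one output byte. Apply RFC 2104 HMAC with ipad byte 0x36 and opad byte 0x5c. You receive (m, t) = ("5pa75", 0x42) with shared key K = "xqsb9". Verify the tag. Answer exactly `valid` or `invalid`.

invalid

Key "xqsb9" = 78 71 73 62 39 is 5 bytes > B = 3, so hash it first: H(key) = f7, then zero-pad to 3 bytes: K' = f7 00 00.
K' ⊕ ipad = c1 36 36; K' ⊕ opad = ab 5c 5c.
Inner hash: sum = 193+54+54+53+112+97+55+53 = 671; mod 256 = 159 → 9f.
Outer hash (recomputed tag): sum = 171+92+92+159 = 514; mod 256 = 2 → 02.
Recomputed tag = 02; claimed = 42 → mismatch.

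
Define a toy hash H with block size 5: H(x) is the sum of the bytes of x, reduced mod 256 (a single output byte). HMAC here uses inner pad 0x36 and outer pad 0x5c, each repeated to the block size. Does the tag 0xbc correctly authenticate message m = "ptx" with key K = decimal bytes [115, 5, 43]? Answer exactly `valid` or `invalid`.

invalid

Key decimal bytes [115, 5, 43] = 73 05 2b is 3 bytes ≤ B = 5; zero-pad to 5 bytes: K' = 73 05 2b 00 00.
K' ⊕ ipad = 45 33 1d 36 36; K' ⊕ opad = 2f 59 77 5c 5c.
Inner hash: sum = 69+51+29+54+54+112+116+120 = 605; mod 256 = 93 → 5d.
Outer hash (recomputed tag): sum = 47+89+119+92+92+93 = 532; mod 256 = 20 → 14.
Recomputed tag = 14; claimed = bc → mismatch.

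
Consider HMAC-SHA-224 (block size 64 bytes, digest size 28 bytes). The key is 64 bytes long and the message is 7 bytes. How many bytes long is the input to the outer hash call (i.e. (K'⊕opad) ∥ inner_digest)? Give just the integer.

Key is 64 ≤ 64 bytes, zero-padded: |K'| = 64.
Outer input = (K'⊕opad) ∥ H(inner) → 64 + 28 = 92 bytes.

92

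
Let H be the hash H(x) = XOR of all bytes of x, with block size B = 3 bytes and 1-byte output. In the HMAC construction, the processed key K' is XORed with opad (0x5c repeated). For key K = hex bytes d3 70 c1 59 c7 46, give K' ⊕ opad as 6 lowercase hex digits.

e65c5c

Key hex bytes d3 70 c1 59 c7 46 is 6 bytes > B = 3, so hash it first: H(key) = ba, then zero-pad to 3 bytes: K' = ba 00 00.
XOR each byte with 0x5c: ba⊕5c=e6, 00⊕5c=5c, 00⊕5c=5c.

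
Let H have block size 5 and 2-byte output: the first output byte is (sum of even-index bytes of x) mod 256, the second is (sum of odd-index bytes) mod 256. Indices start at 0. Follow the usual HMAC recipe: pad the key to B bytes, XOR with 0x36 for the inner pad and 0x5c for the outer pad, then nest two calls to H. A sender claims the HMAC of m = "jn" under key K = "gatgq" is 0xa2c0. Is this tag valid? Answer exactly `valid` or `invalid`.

valid

Key "gatgq" = 67 61 74 67 71 is exactly B = 5 bytes: K' = 67 61 74 67 71.
K' ⊕ ipad = 51 57 42 51 47; K' ⊕ opad = 3b 3d 28 3b 2d.
Inner hash: even-index sum = 328 mod 256 = 72; odd-index sum = 274 mod 256 = 18 → 48 12.
Outer hash (recomputed tag): even-index sum = 162 mod 256 = 162; odd-index sum = 192 mod 256 = 192 → a2 c0.
Recomputed tag = a2c0; claimed = a2c0 → match.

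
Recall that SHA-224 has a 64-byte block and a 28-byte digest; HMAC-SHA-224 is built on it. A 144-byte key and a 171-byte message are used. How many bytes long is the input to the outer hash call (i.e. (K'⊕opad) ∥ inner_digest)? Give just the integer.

Key is 144 > 64 bytes, so it is hashed to 28 bytes then zero-padded to 64: |K'| = 64.
Outer input = (K'⊕opad) ∥ H(inner) → 64 + 28 = 92 bytes.

92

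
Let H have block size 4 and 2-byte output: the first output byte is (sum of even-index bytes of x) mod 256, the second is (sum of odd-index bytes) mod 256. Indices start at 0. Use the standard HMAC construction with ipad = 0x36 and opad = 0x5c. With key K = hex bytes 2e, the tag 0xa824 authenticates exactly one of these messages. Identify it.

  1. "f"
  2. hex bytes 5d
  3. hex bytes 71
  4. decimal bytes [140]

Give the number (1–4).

4

Key hex bytes 2e is 1 byte ≤ B = 4; zero-pad to 4 bytes: K' = 2e 00 00 00.
K' ⊕ ipad = 18 36 36 36; K' ⊕ opad = 72 5c 5c 5c.
m1: inner = H(18 36 36 36 66) = b4 6c; tag = H(72 5c 5c 5c b4 6c) = 8224
m2: inner = H(18 36 36 36 5d) = ab 6c; tag = H(72 5c 5c 5c ab 6c) = 7924
m3: inner = H(18 36 36 36 71) = bf 6c; tag = H(72 5c 5c 5c bf 6c) = 8d24
m4: inner = H(18 36 36 36 8c) = da 6c; tag = H(72 5c 5c 5c da 6c) = a824 ← matches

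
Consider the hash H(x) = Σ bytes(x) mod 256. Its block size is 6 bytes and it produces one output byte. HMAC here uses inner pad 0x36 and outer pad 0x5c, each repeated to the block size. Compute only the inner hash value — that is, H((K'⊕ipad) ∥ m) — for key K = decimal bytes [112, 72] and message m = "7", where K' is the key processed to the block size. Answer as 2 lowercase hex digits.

Key decimal bytes [112, 72] = 70 48 is 2 bytes ≤ B = 6; zero-pad to 6 bytes: K' = 70 48 00 00 00 00.
K' ⊕ ipad = 46 7e 36 36 36 36.
Inner input = 46 7e 36 36 36 36 ∥ 37.
Inner hash: sum = 70+126+54+54+54+54+55 = 467; mod 256 = 211 → d3.

d3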